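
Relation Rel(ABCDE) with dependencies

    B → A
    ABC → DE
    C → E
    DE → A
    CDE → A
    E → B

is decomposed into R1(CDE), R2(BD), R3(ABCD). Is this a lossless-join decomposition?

Chase test. Columns are ABCDE; row i has aⱼ where attribute j ∈ Ri, else bᵢⱼ.
Initial tableau (one row per fragment):
  row 1: b11 b12 a3 a4 a5
  row 2: b21 a2 b23 a4 b25
  row 3: a1 a2 a3 a4 b35
Rows 2 and 3 agree on B; apply B→A and equate their A entries.
Rows 1 and 3 agree on C; apply C→E and equate their E entries.
Rows 1 and 3 agree on DE; apply DE→A and equate their A entries.
Rows 1 and 3 agree on E; apply E→B and equate their B entries.
Row 1 is now all distinguished symbols — the join is lossless.

Yes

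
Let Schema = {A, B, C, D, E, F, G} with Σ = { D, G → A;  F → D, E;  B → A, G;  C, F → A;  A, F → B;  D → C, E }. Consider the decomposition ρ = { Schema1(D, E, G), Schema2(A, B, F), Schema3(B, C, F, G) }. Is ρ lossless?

No

Chase test. Columns are A, B, C, D, E, F, G; row i has aⱼ where attribute j ∈ Schemai, else bᵢⱼ.
Initial tableau (one row per fragment):
  row 1: b11 b12 b13 a4 a5 b16 a7
  row 2: a1 a2 b23 b24 b25 a6 b27
  row 3: b31 a2 a3 b34 b35 a6 a7
Rows 2 and 3 agree on F; apply F→D, E and equate their D, E entries.
Rows 2 and 3 agree on B; apply B→A, G and equate their A, G entries.
Rows 2 and 3 agree on D; apply D→C, E and equate their C, E entries.
No row becomes fully distinguished — the join is lossy.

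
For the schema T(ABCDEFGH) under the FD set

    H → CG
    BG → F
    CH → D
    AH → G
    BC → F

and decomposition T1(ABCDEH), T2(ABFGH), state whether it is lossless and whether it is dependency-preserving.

lossless but not dependency-preserving

Lossless test: (ABH)⁺ = {ABCDFGH}, which contains all of one fragment — lossless.
Dependency preservation: the restricted closure of {BC} across the fragments never reaches {F}, so BC → F cannot be enforced without a join — not preserved.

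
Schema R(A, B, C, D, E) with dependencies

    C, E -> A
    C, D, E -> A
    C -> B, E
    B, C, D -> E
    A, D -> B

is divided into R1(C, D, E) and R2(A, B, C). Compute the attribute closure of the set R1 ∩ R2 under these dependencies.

R1 ∩ R2 = {C}.
C → B, E applies, adding B, E
C, E → A applies, adding A
Closure: {A, B, C, E}.

A, B, C, E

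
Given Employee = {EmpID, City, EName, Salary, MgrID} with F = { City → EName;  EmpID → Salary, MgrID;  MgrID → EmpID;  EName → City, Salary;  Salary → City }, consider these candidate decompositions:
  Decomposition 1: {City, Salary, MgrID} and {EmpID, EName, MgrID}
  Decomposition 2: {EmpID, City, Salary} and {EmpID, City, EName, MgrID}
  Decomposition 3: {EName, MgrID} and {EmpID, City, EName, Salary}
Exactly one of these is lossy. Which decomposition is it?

Decomposition 3

Decomposition 1: common = {MgrID}, closure = {EmpID, City, EName, Salary, MgrID} → lossless.
Decomposition 2: common = {EmpID, City}, closure = {EmpID, City, EName, Salary, MgrID} → lossless.
Decomposition 3: common = {EName}, closure = {City, EName, Salary} → lossy.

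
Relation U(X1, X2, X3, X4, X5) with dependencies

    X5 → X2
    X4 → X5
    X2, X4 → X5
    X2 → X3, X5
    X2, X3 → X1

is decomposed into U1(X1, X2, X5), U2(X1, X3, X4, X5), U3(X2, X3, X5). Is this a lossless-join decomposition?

Yes

Chase test. Columns are X1, X2, X3, X4, X5; row i has aⱼ where attribute j ∈ Ui, else bᵢⱼ.
Initial tableau (one row per fragment):
  row 1: a1 a2 b13 b14 a5
  row 2: a1 b22 a3 a4 a5
  row 3: b31 a2 a3 b34 a5
Rows 1 and 2 agree on X5; apply X5→X2 and equate their X2 entries.
Rows 1 and 2 agree on X2; apply X2→X3, X5 and equate their X3, X5 entries.
Rows 1 and 3 agree on X2, X3; apply X2, X3→X1 and equate their X1 entries.
Row 2 is now all distinguished symbols — the join is lossless.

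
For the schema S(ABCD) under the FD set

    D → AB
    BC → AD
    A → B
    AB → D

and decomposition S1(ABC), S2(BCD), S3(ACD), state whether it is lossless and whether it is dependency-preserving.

lossless and dependency-preserving

Lossless test (chase): Rows 2 and 3 agree on D; apply D→AB and equate their AB entries. Rows 1 and 2 agree on BC; apply BC→AD and equate their AD entries. Row 1 is now all distinguished symbols — the join is lossless.
Dependency preservation: D → AB; BC → AD; AB → D are not contained in any single fragment, but the restricted closure of each left-hand side across the fragments still reaches the right-hand side; the remaining FDs each lie inside some fragment. All dependencies are preserved.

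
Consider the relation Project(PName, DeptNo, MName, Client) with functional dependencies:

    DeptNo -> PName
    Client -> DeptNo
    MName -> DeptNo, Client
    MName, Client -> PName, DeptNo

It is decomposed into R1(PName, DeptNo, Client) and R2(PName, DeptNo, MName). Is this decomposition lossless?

Common attributes: R1 ∩ R2 = {PName, DeptNo}.
No dependency enlarges {PName, DeptNo}, so (PName, DeptNo)⁺ = {PName, DeptNo}.
The closure contains neither all of R1 = {PName, DeptNo, Client} nor all of R2 = {PName, DeptNo, MName}, so the common attributes are not a superkey of either fragment. The join is lossy.

No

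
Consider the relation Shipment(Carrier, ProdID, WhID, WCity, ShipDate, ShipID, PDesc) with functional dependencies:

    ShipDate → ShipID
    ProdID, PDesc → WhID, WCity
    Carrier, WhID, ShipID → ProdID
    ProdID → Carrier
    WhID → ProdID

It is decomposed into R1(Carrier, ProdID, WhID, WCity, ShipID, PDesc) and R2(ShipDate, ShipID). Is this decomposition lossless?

No

Common attributes: R1 ∩ R2 = {ShipID}.
No dependency enlarges {ShipID}, so (ShipID)⁺ = {ShipID}.
The closure contains neither all of R1 = {Carrier, ProdID, WhID, WCity, ShipID, PDesc} nor all of R2 = {ShipDate, ShipID}, so the common attributes are not a superkey of either fragment. The join is lossy.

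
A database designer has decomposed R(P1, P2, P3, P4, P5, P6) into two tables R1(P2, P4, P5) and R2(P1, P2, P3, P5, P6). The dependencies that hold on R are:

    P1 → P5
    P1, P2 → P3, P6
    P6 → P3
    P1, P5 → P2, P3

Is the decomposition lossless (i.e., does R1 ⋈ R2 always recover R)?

Common attributes: R1 ∩ R2 = {P2, P5}.
No dependency enlarges {P2, P5}, so (P2, P5)⁺ = {P2, P5}.
The closure contains neither all of R1 = {P2, P4, P5} nor all of R2 = {P1, P2, P3, P5, P6}, so the common attributes are not a superkey of either fragment. The join is lossy.

No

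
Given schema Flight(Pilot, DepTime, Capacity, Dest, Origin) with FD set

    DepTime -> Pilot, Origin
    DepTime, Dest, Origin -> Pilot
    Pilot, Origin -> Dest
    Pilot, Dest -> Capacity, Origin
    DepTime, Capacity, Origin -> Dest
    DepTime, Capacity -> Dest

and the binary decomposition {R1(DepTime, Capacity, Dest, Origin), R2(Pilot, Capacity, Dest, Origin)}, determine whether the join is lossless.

No

Common attributes: R1 ∩ R2 = {Capacity, Dest, Origin}.
No dependency enlarges {Capacity, Dest, Origin}, so (Capacity, Dest, Origin)⁺ = {Capacity, Dest, Origin}.
The closure contains neither all of R1 = {DepTime, Capacity, Dest, Origin} nor all of R2 = {Pilot, Capacity, Dest, Origin}, so the common attributes are not a superkey of either fragment. The join is lossy.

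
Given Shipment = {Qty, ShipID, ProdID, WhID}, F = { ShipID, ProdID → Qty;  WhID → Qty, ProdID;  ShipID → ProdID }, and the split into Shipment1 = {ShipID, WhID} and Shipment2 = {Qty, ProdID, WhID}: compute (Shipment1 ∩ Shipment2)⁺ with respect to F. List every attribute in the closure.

Qty, ProdID, WhID

Shipment1 ∩ Shipment2 = {WhID}.
WhID → Qty, ProdID applies, adding Qty, ProdID
Closure: {Qty, ProdID, WhID}.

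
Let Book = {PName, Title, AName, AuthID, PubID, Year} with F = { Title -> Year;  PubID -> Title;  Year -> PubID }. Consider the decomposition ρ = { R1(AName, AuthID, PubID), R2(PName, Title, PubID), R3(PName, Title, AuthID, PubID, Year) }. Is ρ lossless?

No

Chase test. Columns are PName, Title, AName, AuthID, PubID, Year; row i has aⱼ where attribute j ∈ Ri, else bᵢⱼ.
Initial tableau (one row per fragment):
  row 1: b11 b12 a3 a4 a5 b16
  row 2: a1 a2 b23 b24 a5 b26
  row 3: a1 a2 b33 a4 a5 a6
Rows 2 and 3 agree on Title; apply Title→Year and equate their Year entries.
Rows 1 and 2 agree on PubID; apply PubID→Title and equate their Title entries.
Rows 1 and 2 agree on Title; apply Title→Year and equate their Year entries.
No row becomes fully distinguished — the join is lossy.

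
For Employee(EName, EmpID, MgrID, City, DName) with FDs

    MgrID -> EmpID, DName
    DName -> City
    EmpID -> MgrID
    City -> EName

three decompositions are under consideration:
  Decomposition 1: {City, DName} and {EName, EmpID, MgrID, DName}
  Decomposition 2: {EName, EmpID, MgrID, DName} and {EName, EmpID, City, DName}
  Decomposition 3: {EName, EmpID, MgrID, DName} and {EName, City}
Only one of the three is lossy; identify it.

Decomposition 1: common = {DName}, closure = {EName, City, DName} → lossless.
Decomposition 2: common = {EName, EmpID, DName}, closure = {EName, EmpID, MgrID, City, DName} → lossless.
Decomposition 3: common = {EName}, closure = {EName} → lossy.

Decomposition 3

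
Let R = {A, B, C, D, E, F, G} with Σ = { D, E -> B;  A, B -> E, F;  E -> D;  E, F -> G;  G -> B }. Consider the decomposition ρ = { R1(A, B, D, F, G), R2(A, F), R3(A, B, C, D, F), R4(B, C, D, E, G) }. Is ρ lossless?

Chase test. Columns are A, B, C, D, E, F, G; row i has aⱼ where attribute j ∈ Ri, else bᵢⱼ.
Initial tableau (one row per fragment):
  row 1: a1 a2 b13 a4 b15 a6 a7
  row 2: a1 b22 b23 b24 b25 a6 b27
  row 3: a1 a2 a3 a4 b35 a6 b37
  row 4: b41 a2 a3 a4 a5 b46 a7
Rows 1 and 3 agree on A, B; apply A, B→E, F and equate their E, F entries.
Rows 1 and 3 agree on E, F; apply E, F→G and equate their G entries.
No row becomes fully distinguished — the join is lossy.

No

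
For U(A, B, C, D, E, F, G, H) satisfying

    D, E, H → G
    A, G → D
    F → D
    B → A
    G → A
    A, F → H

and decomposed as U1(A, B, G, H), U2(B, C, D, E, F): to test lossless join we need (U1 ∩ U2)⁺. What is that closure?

A, B

U1 ∩ U2 = {B}.
B → A applies, adding A
Closure: {A, B}.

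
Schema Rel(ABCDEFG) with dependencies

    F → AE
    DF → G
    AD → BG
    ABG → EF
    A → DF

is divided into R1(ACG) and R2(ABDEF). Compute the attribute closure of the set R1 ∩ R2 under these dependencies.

ABDEFG

R1 ∩ R2 = {A}.
A → DF applies, adding DF
F → AE applies, adding E
DF → G applies, adding G
AD → BG applies, adding B
Closure: {ABDEFG}.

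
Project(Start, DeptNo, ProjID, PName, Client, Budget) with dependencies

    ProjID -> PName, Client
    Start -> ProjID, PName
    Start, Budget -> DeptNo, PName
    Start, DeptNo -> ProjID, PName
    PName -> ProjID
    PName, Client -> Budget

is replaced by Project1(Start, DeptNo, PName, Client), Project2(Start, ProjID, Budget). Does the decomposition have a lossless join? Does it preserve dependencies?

lossless but not dependency-preserving

Lossless test: (Start)⁺ = {Start, DeptNo, ProjID, PName, Client, Budget}, which contains all of one fragment — lossless.
Dependency preservation: the restricted closure of {ProjID} across the fragments never reaches {PName, Client}, so ProjID → PName, Client cannot be enforced without a join — not preserved.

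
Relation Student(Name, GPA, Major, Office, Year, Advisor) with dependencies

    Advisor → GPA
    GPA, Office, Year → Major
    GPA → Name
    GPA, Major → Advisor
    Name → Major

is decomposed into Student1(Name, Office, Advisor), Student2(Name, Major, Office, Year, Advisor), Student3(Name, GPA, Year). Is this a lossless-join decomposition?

Chase test. Columns are Name, GPA, Major, Office, Year, Advisor; row i has aⱼ where attribute j ∈ Studenti, else bᵢⱼ.
Initial tableau (one row per fragment):
  row 1: a1 b12 b13 a4 b15 a6
  row 2: a1 b22 a3 a4 a5 a6
  row 3: a1 a2 b33 b34 a5 b36
Rows 1 and 2 agree on Advisor; apply Advisor→GPA and equate their GPA entries.
Rows 1 and 2 agree on Name; apply Name→Major and equate their Major entries.
Rows 1 and 3 agree on Name; apply Name→Major and equate their Major entries.
No row becomes fully distinguished — the join is lossy.

No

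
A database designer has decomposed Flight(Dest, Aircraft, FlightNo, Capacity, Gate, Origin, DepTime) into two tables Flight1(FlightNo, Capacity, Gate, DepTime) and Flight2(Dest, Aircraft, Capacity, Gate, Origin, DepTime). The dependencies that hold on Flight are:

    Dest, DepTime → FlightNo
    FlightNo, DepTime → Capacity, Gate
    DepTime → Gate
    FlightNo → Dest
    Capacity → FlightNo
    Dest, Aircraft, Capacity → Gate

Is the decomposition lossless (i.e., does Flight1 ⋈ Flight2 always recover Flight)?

Yes

Common attributes: Flight1 ∩ Flight2 = {Capacity, Gate, DepTime}.
Closure of {Capacity, Gate, DepTime}: Capacity → FlightNo applies, adding FlightNo; FlightNo → Dest applies, adding Dest. So (Capacity, Gate, DepTime)⁺ = {Dest, FlightNo, Capacity, Gate, DepTime}.
This closure contains every attribute of Flight1, so Flight1 ∩ Flight2 → Flight1. The join is lossless.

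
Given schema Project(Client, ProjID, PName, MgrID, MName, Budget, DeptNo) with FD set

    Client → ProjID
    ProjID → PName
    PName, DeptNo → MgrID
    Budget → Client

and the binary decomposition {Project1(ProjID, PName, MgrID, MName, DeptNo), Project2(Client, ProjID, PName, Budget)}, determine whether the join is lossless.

Common attributes: Project1 ∩ Project2 = {ProjID, PName}.
No dependency enlarges {ProjID, PName}, so (ProjID, PName)⁺ = {ProjID, PName}.
The closure contains neither all of Project1 = {ProjID, PName, MgrID, MName, DeptNo} nor all of Project2 = {Client, ProjID, PName, Budget}, so the common attributes are not a superkey of either fragment. The join is lossy.

No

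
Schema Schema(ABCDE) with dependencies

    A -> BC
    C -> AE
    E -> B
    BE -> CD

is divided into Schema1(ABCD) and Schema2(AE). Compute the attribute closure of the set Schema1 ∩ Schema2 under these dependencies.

Schema1 ∩ Schema2 = {A}.
A → BC applies, adding BC
C → AE applies, adding E
BE → CD applies, adding D
Closure: {ABCDE}.

ABCDE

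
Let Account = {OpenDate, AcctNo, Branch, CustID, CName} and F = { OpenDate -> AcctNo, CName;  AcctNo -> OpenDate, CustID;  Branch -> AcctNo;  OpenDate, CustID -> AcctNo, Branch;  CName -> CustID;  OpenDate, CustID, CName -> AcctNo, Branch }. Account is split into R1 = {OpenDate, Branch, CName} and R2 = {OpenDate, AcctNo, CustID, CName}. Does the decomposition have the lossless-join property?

Yes

Common attributes: R1 ∩ R2 = {OpenDate, CName}.
Closure of {OpenDate, CName}: OpenDate → AcctNo, CName applies, adding AcctNo; AcctNo → OpenDate, CustID applies, adding CustID; OpenDate, CustID → AcctNo, Branch applies, adding Branch. So (OpenDate, CName)⁺ = {OpenDate, AcctNo, Branch, CustID, CName}.
This closure contains every attribute of R1, so R1 ∩ R2 → R1. The join is lossless.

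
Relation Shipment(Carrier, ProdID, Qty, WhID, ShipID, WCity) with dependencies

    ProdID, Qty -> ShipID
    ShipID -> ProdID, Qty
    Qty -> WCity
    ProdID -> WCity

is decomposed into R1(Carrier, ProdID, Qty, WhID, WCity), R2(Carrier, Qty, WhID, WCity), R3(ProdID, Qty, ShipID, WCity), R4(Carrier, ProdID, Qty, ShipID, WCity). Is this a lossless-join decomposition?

Yes

Chase test. Columns are Carrier, ProdID, Qty, WhID, ShipID, WCity; row i has aⱼ where attribute j ∈ Ri, else bᵢⱼ.
Initial tableau (one row per fragment):
  row 1: a1 a2 a3 a4 b15 a6
  row 2: a1 b22 a3 a4 b25 a6
  row 3: b31 a2 a3 b34 a5 a6
  row 4: a1 a2 a3 b44 a5 a6
Rows 1 and 3 agree on ProdID, Qty; apply ProdID, Qty→ShipID and equate their ShipID entries.
Row 1 is now all distinguished symbols — the join is lossless.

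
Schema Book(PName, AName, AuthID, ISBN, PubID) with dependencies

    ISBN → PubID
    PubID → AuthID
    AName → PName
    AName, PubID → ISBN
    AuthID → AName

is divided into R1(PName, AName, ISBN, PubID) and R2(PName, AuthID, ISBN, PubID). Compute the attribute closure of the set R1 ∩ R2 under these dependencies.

PName, AName, AuthID, ISBN, PubID

R1 ∩ R2 = {PName, ISBN, PubID}.
PubID → AuthID applies, adding AuthID
AuthID → AName applies, adding AName
Closure: {PName, AName, AuthID, ISBN, PubID}.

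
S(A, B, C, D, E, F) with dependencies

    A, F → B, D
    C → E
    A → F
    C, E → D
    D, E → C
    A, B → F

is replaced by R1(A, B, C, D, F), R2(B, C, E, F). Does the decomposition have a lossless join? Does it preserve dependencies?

Lossless test: (B, C, F)⁺ = {B, C, D, E, F}, which contains all of one fragment — lossless.
Dependency preservation: the restricted closure of {D, E} across the fragments never reaches {C}, so D, E → C cannot be enforced without a join — not preserved.

lossless but not dependency-preserving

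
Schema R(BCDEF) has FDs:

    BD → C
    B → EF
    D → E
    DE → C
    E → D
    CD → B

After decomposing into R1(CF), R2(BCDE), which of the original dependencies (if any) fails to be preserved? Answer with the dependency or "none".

B → EF

Check B → EF: no single fragment contains all of {BEF}, and the restricted closure of {B} across the fragments never reaches {EF}.
BD → C is preserved.
D → E is preserved.
DE → C is preserved.
E → D is preserved.
CD → B is preserved.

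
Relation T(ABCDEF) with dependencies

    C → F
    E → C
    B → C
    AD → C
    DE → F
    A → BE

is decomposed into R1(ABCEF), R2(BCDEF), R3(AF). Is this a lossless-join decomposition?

Chase test. Columns are ABCDEF; row i has aⱼ where attribute j ∈ Ri, else bᵢⱼ.
Initial tableau (one row per fragment):
  row 1: a1 a2 a3 b14 a5 a6
  row 2: b21 a2 a3 a4 a5 a6
  row 3: a1 b32 b33 b34 b35 a6
Rows 1 and 3 agree on A; apply A→BE and equate their BE entries.
Rows 1 and 3 agree on E; apply E→C and equate their C entries.
No row becomes fully distinguished — the join is lossy.

No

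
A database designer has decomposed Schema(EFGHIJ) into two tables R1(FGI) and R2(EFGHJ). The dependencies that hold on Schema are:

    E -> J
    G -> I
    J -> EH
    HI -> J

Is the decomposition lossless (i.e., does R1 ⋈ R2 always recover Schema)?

Common attributes: R1 ∩ R2 = {FG}.
Closure of {FG}: G → I applies, adding I. So (FG)⁺ = {FGI}.
This closure contains every attribute of R1, so R1 ∩ R2 → R1. The join is lossless.

Yes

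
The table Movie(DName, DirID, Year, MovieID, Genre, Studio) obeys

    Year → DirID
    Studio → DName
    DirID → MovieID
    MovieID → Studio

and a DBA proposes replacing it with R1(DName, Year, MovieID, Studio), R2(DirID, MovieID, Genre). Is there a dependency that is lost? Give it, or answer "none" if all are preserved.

Check Year → DirID: no single fragment contains all of {DirID, Year}, and the restricted closure of {Year} across the fragments never reaches {DirID}.
Studio → DName is preserved.
DirID → MovieID is preserved.
MovieID → Studio is preserved.

Year → DirID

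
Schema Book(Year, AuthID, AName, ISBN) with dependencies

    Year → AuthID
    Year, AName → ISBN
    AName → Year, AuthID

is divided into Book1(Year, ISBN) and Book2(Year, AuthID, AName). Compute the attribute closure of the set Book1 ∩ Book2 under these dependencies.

Year, AuthID

Book1 ∩ Book2 = {Year}.
Year → AuthID applies, adding AuthID
Closure: {Year, AuthID}.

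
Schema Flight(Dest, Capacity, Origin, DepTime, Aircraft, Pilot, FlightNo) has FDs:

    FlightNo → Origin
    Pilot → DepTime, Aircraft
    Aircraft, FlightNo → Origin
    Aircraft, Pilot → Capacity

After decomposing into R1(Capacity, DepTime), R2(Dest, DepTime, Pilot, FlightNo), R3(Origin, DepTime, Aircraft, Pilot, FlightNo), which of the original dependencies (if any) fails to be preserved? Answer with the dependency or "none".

Aircraft, Pilot → Capacity

Check Aircraft, Pilot → Capacity: no single fragment contains all of {Capacity, Aircraft, Pilot}, and the restricted closure of {Aircraft, Pilot} across the fragments never reaches {Capacity}.
FlightNo → Origin is preserved.
Pilot → DepTime, Aircraft is preserved.
Aircraft, FlightNo → Origin is preserved.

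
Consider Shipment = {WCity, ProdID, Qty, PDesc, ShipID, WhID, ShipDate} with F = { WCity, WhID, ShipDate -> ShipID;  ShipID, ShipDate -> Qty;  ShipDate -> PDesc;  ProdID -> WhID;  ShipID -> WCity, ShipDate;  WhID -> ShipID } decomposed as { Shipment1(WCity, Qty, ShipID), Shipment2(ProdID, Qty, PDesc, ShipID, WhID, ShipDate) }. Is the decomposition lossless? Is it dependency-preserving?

lossless and dependency-preserving

Lossless test: (Qty, ShipID)⁺ = {WCity, Qty, PDesc, ShipID, ShipDate}, which contains all of one fragment — lossless.
Dependency preservation: WCity, WhID, ShipDate → ShipID; ShipID → WCity, ShipDate are not contained in any single fragment, but the restricted closure of each left-hand side across the fragments still reaches the right-hand side; the remaining FDs each lie inside some fragment. All dependencies are preserved.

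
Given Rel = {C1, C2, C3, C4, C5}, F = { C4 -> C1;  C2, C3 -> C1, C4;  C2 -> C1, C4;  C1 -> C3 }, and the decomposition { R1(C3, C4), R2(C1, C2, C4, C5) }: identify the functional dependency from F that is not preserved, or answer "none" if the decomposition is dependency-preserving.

Check C1 → C3: no single fragment contains all of {C1, C3}, and the restricted closure of {C1} across the fragments never reaches {C3}.
C4 → C1 is preserved.
C2, C3 → C1, C4 is preserved.
C2 → C1, C4 is preserved.

C1 -> C3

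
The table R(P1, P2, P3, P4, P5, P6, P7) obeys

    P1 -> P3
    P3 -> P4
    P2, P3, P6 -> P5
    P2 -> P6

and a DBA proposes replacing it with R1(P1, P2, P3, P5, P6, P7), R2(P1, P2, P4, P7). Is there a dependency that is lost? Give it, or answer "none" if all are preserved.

Check P3 → P4: no single fragment contains all of {P3, P4}, and the restricted closure of {P3} across the fragments never reaches {P4}.
P1 → P3 is preserved.
P2, P3, P6 → P5 is preserved.
P2 → P6 is preserved.

P3 -> P4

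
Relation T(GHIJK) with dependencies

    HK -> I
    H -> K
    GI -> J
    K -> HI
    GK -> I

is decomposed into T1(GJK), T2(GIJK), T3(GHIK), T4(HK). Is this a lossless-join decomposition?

Yes

Chase test. Columns are GHIJK; row i has aⱼ where attribute j ∈ Ti, else bᵢⱼ.
Initial tableau (one row per fragment):
  row 1: a1 b12 b13 a4 a5
  row 2: a1 b22 a3 a4 a5
  row 3: a1 a2 a3 b34 a5
  row 4: b41 a2 b43 b44 a5
Rows 3 and 4 agree on HK; apply HK→I and equate their I entries.
Rows 2 and 3 agree on GI; apply GI→J and equate their J entries.
Rows 1 and 2 agree on K; apply K→HI and equate their HI entries.
Rows 1 and 3 agree on K; apply K→HI and equate their HI entries.
Row 1 is now all distinguished symbols — the join is lossless.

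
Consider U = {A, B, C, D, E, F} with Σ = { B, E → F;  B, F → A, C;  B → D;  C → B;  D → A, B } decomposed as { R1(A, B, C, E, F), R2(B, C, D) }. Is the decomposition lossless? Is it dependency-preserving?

lossless and dependency-preserving

Lossless test: (B, C)⁺ = {A, B, C, D}, which contains all of one fragment — lossless.
Dependency preservation: D → A, B is not contained in any single fragment, but the restricted closure of its left-hand side across the fragments still reaches the right-hand side; the remaining FDs each lie inside some fragment. All dependencies are preserved.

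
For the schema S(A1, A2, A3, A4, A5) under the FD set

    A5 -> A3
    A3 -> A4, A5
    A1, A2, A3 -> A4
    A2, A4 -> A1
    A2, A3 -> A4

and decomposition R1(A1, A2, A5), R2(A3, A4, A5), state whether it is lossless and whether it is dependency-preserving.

lossless but not dependency-preserving

Lossless test: (A5)⁺ = {A3, A4, A5}, which contains all of one fragment — lossless.
Dependency preservation: the restricted closure of {A2, A4} across the fragments never reaches {A1}, so A2, A4 → A1 cannot be enforced without a join — not preserved.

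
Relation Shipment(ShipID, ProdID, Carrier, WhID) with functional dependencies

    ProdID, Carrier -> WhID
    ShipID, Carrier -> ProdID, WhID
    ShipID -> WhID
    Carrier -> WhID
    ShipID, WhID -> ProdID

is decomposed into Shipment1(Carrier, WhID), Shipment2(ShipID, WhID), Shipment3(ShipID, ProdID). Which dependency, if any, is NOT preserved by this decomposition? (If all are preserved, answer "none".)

ProdID, Carrier → WhID: restricted closure across fragments reaches WhID.
ShipID, Carrier → ProdID, WhID: restricted closure across fragments reaches ProdID, WhID.
ShipID → WhID lies within Shipment2.
Carrier → WhID lies within Shipment1.
ShipID, WhID → ProdID: restricted closure across fragments reaches ProdID.
Every dependency is enforceable on the fragments, so the decomposition is dependency-preserving.

none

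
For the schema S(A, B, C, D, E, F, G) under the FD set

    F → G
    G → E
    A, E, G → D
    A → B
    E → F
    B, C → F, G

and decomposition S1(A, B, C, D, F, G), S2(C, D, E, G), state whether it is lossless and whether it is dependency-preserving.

lossless and dependency-preserving

Lossless test: (C, D, G)⁺ = {C, D, E, F, G}, which contains all of one fragment — lossless.
Dependency preservation: A, E, G → D; E → F are not contained in any single fragment, but the restricted closure of each left-hand side across the fragments still reaches the right-hand side; the remaining FDs each lie inside some fragment. All dependencies are preserved.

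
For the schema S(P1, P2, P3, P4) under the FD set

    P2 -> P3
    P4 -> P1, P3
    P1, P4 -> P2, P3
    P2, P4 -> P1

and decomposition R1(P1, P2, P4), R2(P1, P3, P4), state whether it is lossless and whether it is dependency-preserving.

lossless but not dependency-preserving

Lossless test: (P1, P4)⁺ = {P1, P2, P3, P4}, which contains all of one fragment — lossless.
Dependency preservation: the restricted closure of {P2} across the fragments never reaches {P3}, so P2 → P3 cannot be enforced without a join — not preserved.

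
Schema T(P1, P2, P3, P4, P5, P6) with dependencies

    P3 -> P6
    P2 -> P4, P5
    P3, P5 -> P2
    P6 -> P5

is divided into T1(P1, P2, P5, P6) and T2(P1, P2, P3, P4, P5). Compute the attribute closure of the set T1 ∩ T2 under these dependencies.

T1 ∩ T2 = {P1, P2, P5}.
P2 → P4, P5 applies, adding P4
Closure: {P1, P2, P4, P5}.

P1, P2, P4, P5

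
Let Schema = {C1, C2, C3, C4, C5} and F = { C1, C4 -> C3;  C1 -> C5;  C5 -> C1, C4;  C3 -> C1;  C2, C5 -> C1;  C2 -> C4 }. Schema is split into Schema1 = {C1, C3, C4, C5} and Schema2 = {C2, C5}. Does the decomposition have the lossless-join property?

Common attributes: Schema1 ∩ Schema2 = {C5}.
Closure of {C5}: C5 → C1, C4 applies, adding C1, C4; C1, C4 → C3 applies, adding C3. So (C5)⁺ = {C1, C3, C4, C5}.
This closure contains every attribute of Schema1, so Schema1 ∩ Schema2 → Schema1. The join is lossless.

Yes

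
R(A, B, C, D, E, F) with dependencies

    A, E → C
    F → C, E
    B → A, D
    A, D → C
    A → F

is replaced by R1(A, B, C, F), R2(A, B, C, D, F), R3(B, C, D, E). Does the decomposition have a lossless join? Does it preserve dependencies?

Lossless test (chase): Rows 1 and 2 agree on F; apply F→C, E and equate their C, E entries. Rows 1 and 2 agree on B; apply B→A, D and equate their A, D entries. Rows 1 and 3 agree on B; apply B→A, D and equate their A, D entries. Rows 1 and 3 agree on A; apply A→F and equate their F entries. Rows 1 and 3 agree on F; apply F→C, E and equate their C, E entries. Row 1 is now all distinguished symbols — the join is lossless.
Dependency preservation: the restricted closure of {F} across the fragments never reaches {C, E}, so F → C, E cannot be enforced without a join — not preserved.

lossless but not dependency-preserving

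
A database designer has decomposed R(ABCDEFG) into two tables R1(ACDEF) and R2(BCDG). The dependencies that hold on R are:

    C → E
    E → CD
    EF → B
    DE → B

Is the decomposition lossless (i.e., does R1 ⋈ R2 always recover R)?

Common attributes: R1 ∩ R2 = {CD}.
Closure of {CD}: C → E applies, adding E; DE → B applies, adding B. So (CD)⁺ = {BCDE}.
The closure contains neither all of R1 = {ACDEF} nor all of R2 = {BCDG}, so the common attributes are not a superkey of either fragment. The join is lossy.

No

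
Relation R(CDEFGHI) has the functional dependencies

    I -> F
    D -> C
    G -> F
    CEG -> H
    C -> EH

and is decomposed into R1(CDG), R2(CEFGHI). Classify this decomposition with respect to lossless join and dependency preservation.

Lossless test: (CG)⁺ = {CEFGH}, which is a superkey of neither fragment — lossy.
Dependency preservation: every FD's attributes lie within a single fragment, so each can be enforced locally — preserved.

lossy but dependency-preserving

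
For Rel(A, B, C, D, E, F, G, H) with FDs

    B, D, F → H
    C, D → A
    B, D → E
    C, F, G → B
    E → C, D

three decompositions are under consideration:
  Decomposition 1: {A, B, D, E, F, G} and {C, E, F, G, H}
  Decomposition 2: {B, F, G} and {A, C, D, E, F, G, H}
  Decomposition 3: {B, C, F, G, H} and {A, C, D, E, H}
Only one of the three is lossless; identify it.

Decomposition 1: common = {E, F, G}, closure = {A, B, C, D, E, F, G, H} → lossless.
Decomposition 2: common = {F, G}, closure = {F, G} → lossy.
Decomposition 3: common = {C, H}, closure = {C, H} → lossy.

Decomposition 1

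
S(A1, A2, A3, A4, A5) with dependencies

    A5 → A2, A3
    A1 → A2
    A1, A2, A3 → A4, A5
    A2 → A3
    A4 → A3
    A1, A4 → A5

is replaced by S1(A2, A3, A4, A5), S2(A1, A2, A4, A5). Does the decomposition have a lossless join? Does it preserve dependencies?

Lossless test: (A2, A4, A5)⁺ = {A2, A3, A4, A5}, which contains all of one fragment — lossless.
Dependency preservation: A1, A2, A3 → A4, A5 is not contained in any single fragment, but the restricted closure of its left-hand side across the fragments still reaches the right-hand side; the remaining FDs each lie inside some fragment. All dependencies are preserved.

lossless and dependency-preserving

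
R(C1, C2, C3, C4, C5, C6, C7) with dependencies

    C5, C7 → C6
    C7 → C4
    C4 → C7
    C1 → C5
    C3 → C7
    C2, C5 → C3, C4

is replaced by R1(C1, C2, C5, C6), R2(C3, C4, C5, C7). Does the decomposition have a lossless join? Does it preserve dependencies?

lossy and not dependency-preserving

Lossless test: (C5)⁺ = {C5}, which is a superkey of neither fragment — lossy.
Dependency preservation: the restricted closure of {C5, C7} across the fragments never reaches {C6}, so C5, C7 → C6 cannot be enforced without a join — not preserved.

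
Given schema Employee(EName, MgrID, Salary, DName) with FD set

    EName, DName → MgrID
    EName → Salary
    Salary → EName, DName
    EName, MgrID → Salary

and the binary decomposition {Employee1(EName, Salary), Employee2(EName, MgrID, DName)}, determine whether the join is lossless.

Common attributes: Employee1 ∩ Employee2 = {EName}.
Closure of {EName}: EName → Salary applies, adding Salary; Salary → EName, DName applies, adding DName; EName, DName → MgrID applies, adding MgrID. So (EName)⁺ = {EName, MgrID, Salary, DName}.
This closure contains every attribute of Employee1, so Employee1 ∩ Employee2 → Employee1. The join is lossless.

Yes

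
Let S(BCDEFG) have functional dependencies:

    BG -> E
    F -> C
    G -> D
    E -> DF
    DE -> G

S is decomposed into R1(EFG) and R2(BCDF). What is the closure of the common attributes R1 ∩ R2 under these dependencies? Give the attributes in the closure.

R1 ∩ R2 = {F}.
F → C applies, adding C
Closure: {CF}.

CF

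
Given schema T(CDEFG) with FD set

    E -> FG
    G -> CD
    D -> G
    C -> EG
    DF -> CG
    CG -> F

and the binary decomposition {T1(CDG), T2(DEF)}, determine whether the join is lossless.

Yes

Common attributes: T1 ∩ T2 = {D}.
Closure of {D}: D → G applies, adding G; G → CD applies, adding C; C → EG applies, adding E; CG → F applies, adding F. So (D)⁺ = {CDEFG}.
This closure contains every attribute of T1, so T1 ∩ T2 → T1. The join is lossless.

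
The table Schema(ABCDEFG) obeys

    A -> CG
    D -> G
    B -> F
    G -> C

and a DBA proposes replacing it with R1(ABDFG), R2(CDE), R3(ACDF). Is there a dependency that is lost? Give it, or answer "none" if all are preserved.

G -> C

Check G → C: no single fragment contains all of {CG}, and the restricted closure of {G} across the fragments never reaches {C}.
A → CG is preserved.
D → G is preserved.
B → F is preserved.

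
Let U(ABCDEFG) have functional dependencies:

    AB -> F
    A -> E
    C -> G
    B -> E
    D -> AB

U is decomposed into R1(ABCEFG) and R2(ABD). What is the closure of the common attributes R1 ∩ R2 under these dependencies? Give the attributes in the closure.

R1 ∩ R2 = {AB}.
AB → F applies, adding F
A → E applies, adding E
Closure: {ABEF}.

ABEF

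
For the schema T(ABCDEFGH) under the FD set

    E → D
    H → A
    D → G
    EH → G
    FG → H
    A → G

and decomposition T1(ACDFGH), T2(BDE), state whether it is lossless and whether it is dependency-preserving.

lossy but dependency-preserving

Lossless test: (D)⁺ = {DG}, which is a superkey of neither fragment — lossy.
Dependency preservation: EH → G is not contained in any single fragment, but the restricted closure of its left-hand side across the fragments still reaches the right-hand side; the remaining FDs each lie inside some fragment. All dependencies are preserved.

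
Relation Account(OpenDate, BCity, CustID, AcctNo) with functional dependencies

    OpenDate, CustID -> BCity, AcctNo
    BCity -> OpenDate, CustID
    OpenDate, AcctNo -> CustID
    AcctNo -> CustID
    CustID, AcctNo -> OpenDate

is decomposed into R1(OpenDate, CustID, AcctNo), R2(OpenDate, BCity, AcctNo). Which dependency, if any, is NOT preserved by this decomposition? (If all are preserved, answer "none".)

none

OpenDate, CustID → BCity, AcctNo: restricted closure across fragments reaches BCity, AcctNo.
BCity → OpenDate, CustID: restricted closure across fragments reaches OpenDate, CustID.
OpenDate, AcctNo → CustID lies within R1.
AcctNo → CustID lies within R1.
CustID, AcctNo → OpenDate lies within R1.
Every dependency is enforceable on the fragments, so the decomposition is dependency-preserving.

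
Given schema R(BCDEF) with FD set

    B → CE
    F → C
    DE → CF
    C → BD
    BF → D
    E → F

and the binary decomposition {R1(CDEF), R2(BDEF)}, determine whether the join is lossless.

Common attributes: R1 ∩ R2 = {DEF}.
Closure of {DEF}: F → C applies, adding C; C → BD applies, adding B. So (DEF)⁺ = {BCDEF}.
This closure contains every attribute of R1, so R1 ∩ R2 → R1. The join is lossless.

Yes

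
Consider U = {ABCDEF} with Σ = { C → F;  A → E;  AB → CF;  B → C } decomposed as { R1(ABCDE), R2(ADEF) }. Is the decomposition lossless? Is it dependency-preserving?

Lossless test: (ADE)⁺ = {ADE}, which is a superkey of neither fragment — lossy.
Dependency preservation: the restricted closure of {C} across the fragments never reaches {F}, so C → F cannot be enforced without a join — not preserved.

lossy and not dependency-preserving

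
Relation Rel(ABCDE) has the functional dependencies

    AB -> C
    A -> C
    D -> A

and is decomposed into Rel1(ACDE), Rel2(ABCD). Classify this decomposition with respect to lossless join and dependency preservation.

Lossless test: (ACD)⁺ = {ACD}, which is a superkey of neither fragment — lossy.
Dependency preservation: every FD's attributes lie within a single fragment, so each can be enforced locally — preserved.

lossy but dependency-preserving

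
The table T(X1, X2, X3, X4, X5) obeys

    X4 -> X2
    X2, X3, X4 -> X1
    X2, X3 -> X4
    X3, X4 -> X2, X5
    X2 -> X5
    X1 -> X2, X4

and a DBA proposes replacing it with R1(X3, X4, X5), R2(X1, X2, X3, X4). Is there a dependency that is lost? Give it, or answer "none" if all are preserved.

Check X2 → X5: no single fragment contains all of {X2, X5}, and the restricted closure of {X2} across the fragments never reaches {X5}.
X4 → X2 is preserved.
X2, X3, X4 → X1 is preserved.
X2, X3 → X4 is preserved.
X3, X4 → X2, X5 is preserved.
X1 → X2, X4 is preserved.

X2 -> X5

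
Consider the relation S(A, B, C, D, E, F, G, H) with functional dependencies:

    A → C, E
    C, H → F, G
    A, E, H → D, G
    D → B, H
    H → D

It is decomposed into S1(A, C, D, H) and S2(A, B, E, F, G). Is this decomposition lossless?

No

Common attributes: S1 ∩ S2 = {A}.
Closure of {A}: A → C, E applies, adding C, E. So (A)⁺ = {A, C, E}.
The closure contains neither all of S1 = {A, C, D, H} nor all of S2 = {A, B, E, F, G}, so the common attributes are not a superkey of either fragment. The join is lossy.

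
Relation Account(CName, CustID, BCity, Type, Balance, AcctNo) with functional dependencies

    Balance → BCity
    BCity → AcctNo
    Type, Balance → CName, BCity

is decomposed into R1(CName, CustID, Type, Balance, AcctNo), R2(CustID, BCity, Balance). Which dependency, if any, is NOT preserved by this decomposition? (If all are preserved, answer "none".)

Check BCity → AcctNo: no single fragment contains all of {BCity, AcctNo}, and the restricted closure of {BCity} across the fragments never reaches {AcctNo}.
Balance → BCity is preserved.
Type, Balance → CName, BCity is preserved.

BCity → AcctNo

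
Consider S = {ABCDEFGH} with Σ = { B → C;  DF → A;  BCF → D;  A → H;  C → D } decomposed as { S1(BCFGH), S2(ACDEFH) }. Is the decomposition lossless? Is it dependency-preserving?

lossy but dependency-preserving

Lossless test: (CFH)⁺ = {ACDFH}, which is a superkey of neither fragment — lossy.
Dependency preservation: BCF → D is not contained in any single fragment, but the restricted closure of its left-hand side across the fragments still reaches the right-hand side; the remaining FDs each lie inside some fragment. All dependencies are preserved.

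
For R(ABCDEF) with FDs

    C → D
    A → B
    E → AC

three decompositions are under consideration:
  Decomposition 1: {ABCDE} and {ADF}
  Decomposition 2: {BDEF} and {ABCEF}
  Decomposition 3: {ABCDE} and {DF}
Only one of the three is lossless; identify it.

Decomposition 1: common = {AD}, closure = {ABD} → lossy.
Decomposition 2: common = {BEF}, closure = {ABCDEF} → lossless.
Decomposition 3: common = {D}, closure = {D} → lossy.

Decomposition 2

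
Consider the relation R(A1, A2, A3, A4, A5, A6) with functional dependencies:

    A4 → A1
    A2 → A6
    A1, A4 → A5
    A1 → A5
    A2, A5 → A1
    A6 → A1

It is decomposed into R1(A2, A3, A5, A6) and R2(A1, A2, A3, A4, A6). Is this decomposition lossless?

Common attributes: R1 ∩ R2 = {A2, A3, A6}.
Closure of {A2, A3, A6}: A6 → A1 applies, adding A1; A1 → A5 applies, adding A5. So (A2, A3, A6)⁺ = {A1, A2, A3, A5, A6}.
This closure contains every attribute of R1, so R1 ∩ R2 → R1. The join is lossless.

Yes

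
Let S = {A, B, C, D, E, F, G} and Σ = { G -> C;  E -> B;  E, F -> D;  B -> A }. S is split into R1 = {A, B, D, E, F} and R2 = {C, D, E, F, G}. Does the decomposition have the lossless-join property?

Yes

Common attributes: R1 ∩ R2 = {D, E, F}.
Closure of {D, E, F}: E → B applies, adding B; B → A applies, adding A. So (D, E, F)⁺ = {A, B, D, E, F}.
This closure contains every attribute of R1, so R1 ∩ R2 → R1. The join is lossless.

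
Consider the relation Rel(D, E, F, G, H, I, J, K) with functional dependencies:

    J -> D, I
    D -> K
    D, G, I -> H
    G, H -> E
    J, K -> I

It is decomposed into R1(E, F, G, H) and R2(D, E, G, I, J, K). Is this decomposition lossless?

Common attributes: R1 ∩ R2 = {E, G}.
No dependency enlarges {E, G}, so (E, G)⁺ = {E, G}.
The closure contains neither all of R1 = {E, F, G, H} nor all of R2 = {D, E, G, I, J, K}, so the common attributes are not a superkey of either fragment. The join is lossy.

No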